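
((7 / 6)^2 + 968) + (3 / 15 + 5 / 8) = 349267 / 360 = 970.19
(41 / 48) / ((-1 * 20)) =-41 / 960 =-0.04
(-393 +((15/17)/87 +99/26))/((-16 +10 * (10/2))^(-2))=-169610258/377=-449894.58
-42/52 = -21/26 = -0.81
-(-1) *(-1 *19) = -19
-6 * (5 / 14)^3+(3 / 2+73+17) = 91.23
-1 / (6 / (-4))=2 / 3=0.67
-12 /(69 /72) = -288 /23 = -12.52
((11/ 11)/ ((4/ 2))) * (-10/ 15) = -1/ 3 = -0.33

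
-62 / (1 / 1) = -62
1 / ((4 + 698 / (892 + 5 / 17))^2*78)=230098561 / 410462657592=0.00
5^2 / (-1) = -25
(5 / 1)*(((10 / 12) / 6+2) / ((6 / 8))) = 385 / 27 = 14.26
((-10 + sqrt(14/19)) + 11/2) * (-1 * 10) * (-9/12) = -27.31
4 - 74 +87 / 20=-1313 / 20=-65.65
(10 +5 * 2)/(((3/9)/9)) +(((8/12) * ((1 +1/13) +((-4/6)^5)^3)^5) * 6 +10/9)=123502093669756347424507748746613025711153226/225845200410455723892174828671434871259951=546.84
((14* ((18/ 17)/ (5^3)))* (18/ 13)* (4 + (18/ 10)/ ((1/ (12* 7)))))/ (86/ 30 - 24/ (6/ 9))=-1508544/ 1961375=-0.77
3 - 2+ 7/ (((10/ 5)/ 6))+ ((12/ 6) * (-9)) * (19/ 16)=5/ 8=0.62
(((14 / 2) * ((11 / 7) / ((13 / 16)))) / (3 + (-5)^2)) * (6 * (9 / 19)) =2376 / 1729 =1.37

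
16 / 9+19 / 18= 17 / 6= 2.83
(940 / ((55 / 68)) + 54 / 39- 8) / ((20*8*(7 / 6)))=247869 / 40040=6.19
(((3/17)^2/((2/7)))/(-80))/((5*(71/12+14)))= -189/13814200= -0.00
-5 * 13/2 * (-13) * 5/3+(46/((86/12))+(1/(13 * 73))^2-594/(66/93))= -29373101357/232355058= -126.41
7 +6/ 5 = 41/ 5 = 8.20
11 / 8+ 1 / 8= 3 / 2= 1.50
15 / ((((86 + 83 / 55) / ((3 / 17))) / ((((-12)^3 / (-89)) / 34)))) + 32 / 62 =2047013168 / 3837650363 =0.53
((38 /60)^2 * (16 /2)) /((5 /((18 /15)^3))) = 17328 /15625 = 1.11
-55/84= -0.65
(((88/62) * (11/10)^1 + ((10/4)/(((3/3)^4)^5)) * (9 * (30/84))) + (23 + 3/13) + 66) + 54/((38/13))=125744817/1071980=117.30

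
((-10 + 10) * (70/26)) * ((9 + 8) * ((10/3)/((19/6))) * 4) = 0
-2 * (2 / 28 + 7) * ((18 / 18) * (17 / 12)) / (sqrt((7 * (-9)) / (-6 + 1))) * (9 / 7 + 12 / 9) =-10285 * sqrt(35) / 4116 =-14.78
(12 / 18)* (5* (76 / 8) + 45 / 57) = 1835 / 57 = 32.19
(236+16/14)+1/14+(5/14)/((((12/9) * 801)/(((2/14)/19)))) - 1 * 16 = 439910273/1988616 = 221.21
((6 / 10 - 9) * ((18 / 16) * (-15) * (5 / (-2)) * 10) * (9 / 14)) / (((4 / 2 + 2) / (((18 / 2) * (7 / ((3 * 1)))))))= -382725 / 32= -11960.16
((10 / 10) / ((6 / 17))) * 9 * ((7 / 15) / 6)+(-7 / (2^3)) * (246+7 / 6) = -17143 / 80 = -214.29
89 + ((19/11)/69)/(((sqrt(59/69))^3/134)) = 2546* sqrt(4071)/38291 + 89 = 93.24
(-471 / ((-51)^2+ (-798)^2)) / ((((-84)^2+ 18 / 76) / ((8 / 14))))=-23864 / 400045656465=-0.00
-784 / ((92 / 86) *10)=-8428 / 115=-73.29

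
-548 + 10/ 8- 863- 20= -5719/ 4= -1429.75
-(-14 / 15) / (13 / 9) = 42 / 65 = 0.65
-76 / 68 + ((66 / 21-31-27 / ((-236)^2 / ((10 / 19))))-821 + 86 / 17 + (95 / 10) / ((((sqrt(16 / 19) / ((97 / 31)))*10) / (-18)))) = -53199582105 / 62964328-16587*sqrt(19) / 1240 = -903.22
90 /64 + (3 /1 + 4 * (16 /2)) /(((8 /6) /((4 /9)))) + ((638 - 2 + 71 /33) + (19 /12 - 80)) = 572.81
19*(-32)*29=-17632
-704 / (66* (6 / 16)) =-28.44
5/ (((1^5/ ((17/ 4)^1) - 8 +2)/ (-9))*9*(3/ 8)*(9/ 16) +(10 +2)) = 0.38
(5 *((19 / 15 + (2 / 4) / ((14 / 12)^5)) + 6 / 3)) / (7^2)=881863 / 2470629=0.36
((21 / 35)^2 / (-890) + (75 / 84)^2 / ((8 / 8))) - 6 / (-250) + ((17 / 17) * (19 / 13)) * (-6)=-36049679 / 4535440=-7.95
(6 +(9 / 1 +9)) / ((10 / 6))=72 / 5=14.40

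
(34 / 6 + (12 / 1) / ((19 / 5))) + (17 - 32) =-352 / 57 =-6.18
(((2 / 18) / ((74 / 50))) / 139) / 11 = 25 / 509157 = 0.00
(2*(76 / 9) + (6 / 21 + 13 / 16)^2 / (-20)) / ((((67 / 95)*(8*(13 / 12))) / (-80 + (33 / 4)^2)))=-32.87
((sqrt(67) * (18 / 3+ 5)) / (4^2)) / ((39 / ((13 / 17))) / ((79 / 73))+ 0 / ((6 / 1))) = 869 * sqrt(67) / 59568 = 0.12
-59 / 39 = -1.51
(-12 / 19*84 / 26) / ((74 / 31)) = -7812 / 9139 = -0.85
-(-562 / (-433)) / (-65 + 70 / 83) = 46646 / 2305725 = 0.02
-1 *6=-6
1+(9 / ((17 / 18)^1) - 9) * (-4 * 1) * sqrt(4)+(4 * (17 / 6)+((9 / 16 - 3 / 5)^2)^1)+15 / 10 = 3133259 / 326400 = 9.60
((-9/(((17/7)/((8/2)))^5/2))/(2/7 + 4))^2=130622774112681984/50399847511225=2591.73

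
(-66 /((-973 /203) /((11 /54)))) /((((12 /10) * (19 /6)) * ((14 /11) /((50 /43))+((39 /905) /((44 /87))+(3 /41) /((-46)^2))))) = 0.63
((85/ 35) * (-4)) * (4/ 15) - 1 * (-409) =406.41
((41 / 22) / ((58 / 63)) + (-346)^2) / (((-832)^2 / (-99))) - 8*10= -7798680511 / 80297984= -97.12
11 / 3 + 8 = 35 / 3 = 11.67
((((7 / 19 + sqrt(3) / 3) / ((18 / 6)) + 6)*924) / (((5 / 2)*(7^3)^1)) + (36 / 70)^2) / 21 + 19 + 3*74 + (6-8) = 88*sqrt(3) / 15435 + 116976941 / 488775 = 239.34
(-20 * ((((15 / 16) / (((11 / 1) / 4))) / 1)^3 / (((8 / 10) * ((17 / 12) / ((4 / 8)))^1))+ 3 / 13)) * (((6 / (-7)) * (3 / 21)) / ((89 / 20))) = 701016975 / 5131170044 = 0.14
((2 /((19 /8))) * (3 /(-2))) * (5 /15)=-8 /19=-0.42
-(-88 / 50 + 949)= -947.24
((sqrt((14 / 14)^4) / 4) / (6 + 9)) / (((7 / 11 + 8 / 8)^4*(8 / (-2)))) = -14641 / 25194240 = -0.00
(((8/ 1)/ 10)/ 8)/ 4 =1/ 40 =0.02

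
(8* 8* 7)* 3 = 1344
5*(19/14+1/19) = 1875/266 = 7.05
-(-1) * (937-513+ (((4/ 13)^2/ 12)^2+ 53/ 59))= 6443962325/ 15165891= 424.90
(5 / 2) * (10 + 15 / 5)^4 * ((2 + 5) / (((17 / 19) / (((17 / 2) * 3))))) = 56979195 / 4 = 14244798.75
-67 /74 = -0.91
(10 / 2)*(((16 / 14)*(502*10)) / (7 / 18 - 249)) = -144576 / 1253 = -115.38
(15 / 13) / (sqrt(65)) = 3 * sqrt(65) / 169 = 0.14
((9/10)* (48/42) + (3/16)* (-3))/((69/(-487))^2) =6877901/296240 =23.22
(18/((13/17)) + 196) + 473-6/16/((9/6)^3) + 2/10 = 405187/585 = 692.63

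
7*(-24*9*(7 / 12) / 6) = -147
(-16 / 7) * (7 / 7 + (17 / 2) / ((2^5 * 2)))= -145 / 56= -2.59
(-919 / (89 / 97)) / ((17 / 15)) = -1337145 / 1513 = -883.77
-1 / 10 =-0.10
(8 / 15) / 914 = 4 / 6855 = 0.00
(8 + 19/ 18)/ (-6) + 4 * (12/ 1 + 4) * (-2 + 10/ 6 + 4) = 233.16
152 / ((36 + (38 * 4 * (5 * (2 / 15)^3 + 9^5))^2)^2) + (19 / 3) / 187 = 0.03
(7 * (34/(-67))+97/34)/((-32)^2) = -1593/2332672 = -0.00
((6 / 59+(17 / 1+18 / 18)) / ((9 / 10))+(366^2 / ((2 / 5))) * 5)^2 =87841821641064100 / 31329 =2803850159311.31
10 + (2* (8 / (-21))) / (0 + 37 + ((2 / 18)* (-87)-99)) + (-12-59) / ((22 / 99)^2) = -8594991 / 6020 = -1427.74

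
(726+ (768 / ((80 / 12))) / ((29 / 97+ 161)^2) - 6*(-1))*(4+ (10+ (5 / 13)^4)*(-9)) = -551436698600656356 / 8739570177845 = -63096.55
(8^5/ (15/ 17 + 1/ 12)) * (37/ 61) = 247332864/ 12017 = 20581.91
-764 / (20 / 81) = -15471 / 5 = -3094.20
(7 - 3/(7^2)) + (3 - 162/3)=-2159/49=-44.06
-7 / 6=-1.17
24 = 24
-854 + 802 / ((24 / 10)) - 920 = -8639 / 6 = -1439.83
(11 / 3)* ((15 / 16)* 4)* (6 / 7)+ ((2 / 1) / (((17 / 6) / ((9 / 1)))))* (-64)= -93963 / 238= -394.80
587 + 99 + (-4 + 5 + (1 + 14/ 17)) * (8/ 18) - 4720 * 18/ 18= -205670/ 51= -4032.75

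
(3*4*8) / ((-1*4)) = -24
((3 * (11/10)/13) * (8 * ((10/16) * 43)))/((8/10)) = 7095/104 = 68.22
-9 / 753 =-3 / 251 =-0.01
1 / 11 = 0.09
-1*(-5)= 5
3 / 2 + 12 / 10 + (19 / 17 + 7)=10.82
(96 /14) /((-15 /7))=-16 /5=-3.20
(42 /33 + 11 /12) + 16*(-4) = -8159 /132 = -61.81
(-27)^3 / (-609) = 6561 / 203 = 32.32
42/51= 14/17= 0.82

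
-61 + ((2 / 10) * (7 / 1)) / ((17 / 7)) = -60.42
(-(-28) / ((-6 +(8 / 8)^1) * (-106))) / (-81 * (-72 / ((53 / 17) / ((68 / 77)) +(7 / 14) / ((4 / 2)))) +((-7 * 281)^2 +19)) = 3059 / 224120354714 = 0.00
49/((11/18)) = 882/11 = 80.18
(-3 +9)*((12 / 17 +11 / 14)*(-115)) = -122475 / 119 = -1029.20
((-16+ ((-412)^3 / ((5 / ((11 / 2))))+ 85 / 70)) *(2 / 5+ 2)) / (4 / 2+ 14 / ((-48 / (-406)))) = -387717097752 / 252875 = -1533236.17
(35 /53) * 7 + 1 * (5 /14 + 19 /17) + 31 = 467947 /12614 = 37.10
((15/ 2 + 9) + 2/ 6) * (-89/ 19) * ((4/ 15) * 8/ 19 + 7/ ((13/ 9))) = -165136919/ 422370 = -390.98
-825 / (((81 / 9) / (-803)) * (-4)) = -220825 / 12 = -18402.08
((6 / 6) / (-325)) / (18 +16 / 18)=-9 / 55250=-0.00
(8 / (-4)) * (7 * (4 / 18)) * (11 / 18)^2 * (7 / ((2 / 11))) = -65219 / 1458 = -44.73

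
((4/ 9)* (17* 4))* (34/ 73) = 9248/ 657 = 14.08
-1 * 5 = -5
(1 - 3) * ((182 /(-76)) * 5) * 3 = 71.84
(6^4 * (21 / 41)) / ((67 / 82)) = 54432 / 67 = 812.42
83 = 83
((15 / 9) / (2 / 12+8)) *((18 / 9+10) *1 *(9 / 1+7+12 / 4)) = 46.53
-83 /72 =-1.15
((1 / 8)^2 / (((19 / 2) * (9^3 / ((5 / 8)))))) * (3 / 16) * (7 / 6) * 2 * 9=35 / 6303744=0.00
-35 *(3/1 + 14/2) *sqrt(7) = -350 *sqrt(7) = -926.01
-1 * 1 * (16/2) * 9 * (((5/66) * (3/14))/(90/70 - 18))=10/143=0.07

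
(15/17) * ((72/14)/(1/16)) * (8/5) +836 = 113308/119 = 952.17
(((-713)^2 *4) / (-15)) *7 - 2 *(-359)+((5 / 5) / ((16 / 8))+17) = -28446599 / 30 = -948219.97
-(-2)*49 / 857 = 98 / 857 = 0.11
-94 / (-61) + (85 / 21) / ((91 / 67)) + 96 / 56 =726865 / 116571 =6.24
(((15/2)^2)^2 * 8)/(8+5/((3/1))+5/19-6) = 2885625/448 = 6441.13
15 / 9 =5 / 3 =1.67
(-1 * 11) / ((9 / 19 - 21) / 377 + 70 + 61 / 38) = -12122 / 78849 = -0.15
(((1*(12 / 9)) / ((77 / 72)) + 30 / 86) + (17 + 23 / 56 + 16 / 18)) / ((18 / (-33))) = -4742855 / 130032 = -36.47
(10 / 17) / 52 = 5 / 442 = 0.01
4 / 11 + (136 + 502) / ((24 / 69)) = 80723 / 44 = 1834.61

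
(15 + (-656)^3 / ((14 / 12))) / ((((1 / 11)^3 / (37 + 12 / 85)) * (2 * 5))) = -1016757393071871 / 850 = -1196185168319.85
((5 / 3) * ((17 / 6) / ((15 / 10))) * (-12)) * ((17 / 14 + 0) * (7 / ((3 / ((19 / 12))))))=-27455 / 162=-169.48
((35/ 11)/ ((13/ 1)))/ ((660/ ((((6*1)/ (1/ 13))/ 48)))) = 0.00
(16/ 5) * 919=2940.80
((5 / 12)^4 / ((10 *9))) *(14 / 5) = 175 / 186624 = 0.00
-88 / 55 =-8 / 5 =-1.60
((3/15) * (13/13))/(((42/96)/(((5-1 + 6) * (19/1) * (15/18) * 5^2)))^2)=7220000000/441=16371882.09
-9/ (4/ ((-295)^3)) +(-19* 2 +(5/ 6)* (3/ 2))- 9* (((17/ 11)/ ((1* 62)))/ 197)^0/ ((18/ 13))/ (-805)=92998119283/ 1610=57762807.01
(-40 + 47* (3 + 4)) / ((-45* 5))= -289 / 225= -1.28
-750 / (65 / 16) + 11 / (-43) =-103343 / 559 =-184.87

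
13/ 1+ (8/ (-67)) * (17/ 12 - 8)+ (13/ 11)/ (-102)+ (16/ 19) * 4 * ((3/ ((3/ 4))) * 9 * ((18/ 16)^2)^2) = 792289393/ 3808816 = 208.01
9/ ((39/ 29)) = 87/ 13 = 6.69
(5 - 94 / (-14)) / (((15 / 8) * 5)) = 656 / 525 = 1.25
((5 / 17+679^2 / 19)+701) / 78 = 8064215 / 25194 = 320.08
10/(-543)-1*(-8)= 4334/543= 7.98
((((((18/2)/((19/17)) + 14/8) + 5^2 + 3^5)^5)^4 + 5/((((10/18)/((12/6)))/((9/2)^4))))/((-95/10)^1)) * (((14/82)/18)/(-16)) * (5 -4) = 2168188287610252366107925748092361492881500441369706702114987015004160344832851212824103/4636302833159822914705615899085627170226176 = 467654587207485470763029800000000000000000000.00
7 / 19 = 0.37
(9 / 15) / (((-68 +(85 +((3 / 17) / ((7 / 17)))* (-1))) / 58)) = 21 / 10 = 2.10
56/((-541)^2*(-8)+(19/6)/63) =-0.00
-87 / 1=-87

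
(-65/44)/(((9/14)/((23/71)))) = -10465/14058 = -0.74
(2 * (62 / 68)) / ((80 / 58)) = 899 / 680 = 1.32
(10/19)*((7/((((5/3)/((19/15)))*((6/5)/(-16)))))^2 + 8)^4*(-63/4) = -5346748764420990.33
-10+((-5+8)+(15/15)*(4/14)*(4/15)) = -727/105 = -6.92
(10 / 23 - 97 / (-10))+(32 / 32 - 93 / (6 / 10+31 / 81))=-83.50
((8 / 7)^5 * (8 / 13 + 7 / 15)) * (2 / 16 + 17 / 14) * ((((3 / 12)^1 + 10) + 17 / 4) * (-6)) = -375951360 / 1529437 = -245.81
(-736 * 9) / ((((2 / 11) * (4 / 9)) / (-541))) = 44346852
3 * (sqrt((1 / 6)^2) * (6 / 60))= 1 / 20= 0.05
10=10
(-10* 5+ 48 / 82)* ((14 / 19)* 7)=-198548 / 779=-254.88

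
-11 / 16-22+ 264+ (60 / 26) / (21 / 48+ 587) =157257229 / 651664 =241.32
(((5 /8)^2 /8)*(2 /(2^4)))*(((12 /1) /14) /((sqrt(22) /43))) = 3225*sqrt(22) /315392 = 0.05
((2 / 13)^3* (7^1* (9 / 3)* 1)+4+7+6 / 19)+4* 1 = 642519 / 41743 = 15.39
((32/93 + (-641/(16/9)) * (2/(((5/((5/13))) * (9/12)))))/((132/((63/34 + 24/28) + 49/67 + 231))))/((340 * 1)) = -39144817813/101791609920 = -0.38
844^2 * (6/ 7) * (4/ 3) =5698688/ 7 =814098.29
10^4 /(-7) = -10000 /7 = -1428.57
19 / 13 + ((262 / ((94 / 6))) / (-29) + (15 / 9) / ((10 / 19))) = 430735 / 106314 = 4.05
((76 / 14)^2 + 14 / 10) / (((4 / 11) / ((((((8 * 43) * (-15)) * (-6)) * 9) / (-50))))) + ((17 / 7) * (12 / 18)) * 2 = -1738555414 / 3675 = -473076.30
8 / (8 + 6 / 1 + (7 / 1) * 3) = 8 / 35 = 0.23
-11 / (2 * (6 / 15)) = -55 / 4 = -13.75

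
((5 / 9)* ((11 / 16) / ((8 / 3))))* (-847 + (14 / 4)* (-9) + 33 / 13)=-1252625 / 9984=-125.46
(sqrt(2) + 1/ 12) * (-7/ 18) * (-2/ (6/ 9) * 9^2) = 63/ 8 + 189 * sqrt(2)/ 2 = 141.52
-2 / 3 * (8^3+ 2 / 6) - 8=-349.56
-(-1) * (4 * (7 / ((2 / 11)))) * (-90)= -13860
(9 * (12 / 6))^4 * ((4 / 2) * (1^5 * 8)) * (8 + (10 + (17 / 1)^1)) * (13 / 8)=95528160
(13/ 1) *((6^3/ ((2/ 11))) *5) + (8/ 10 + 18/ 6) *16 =386404/ 5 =77280.80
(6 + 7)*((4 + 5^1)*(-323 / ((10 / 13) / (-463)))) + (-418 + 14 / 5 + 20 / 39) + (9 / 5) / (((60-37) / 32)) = 22745990.72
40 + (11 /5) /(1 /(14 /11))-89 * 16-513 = -9471 /5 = -1894.20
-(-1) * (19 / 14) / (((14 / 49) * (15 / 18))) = 57 / 10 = 5.70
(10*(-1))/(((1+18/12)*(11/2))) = -8/11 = -0.73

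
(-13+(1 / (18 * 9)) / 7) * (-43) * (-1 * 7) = -633863 / 162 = -3912.73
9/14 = 0.64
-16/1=-16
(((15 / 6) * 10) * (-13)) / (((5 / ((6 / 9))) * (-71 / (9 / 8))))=195 / 284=0.69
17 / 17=1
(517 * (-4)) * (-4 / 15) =8272 / 15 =551.47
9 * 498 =4482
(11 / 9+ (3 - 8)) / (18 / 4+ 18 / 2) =-68 / 243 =-0.28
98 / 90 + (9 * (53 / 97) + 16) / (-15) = -1334 / 4365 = -0.31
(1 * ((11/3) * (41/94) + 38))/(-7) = -11167/1974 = -5.66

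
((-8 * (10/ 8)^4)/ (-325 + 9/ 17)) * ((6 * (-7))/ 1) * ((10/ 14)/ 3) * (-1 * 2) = 53125/ 44128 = 1.20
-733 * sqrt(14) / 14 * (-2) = 733 * sqrt(14) / 7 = 391.80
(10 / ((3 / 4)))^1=40 / 3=13.33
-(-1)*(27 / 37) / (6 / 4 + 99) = 18 / 2479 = 0.01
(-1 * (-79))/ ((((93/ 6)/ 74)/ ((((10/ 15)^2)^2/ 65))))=187072/ 163215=1.15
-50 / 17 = -2.94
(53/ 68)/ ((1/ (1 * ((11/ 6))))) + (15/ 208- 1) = 5315/ 10608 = 0.50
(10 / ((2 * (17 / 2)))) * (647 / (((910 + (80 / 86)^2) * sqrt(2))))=1196303 * sqrt(2) / 5726246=0.30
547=547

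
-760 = -760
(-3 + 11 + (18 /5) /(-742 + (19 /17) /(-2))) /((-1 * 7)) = -1009268 /883645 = -1.14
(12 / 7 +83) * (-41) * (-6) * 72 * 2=21006432 / 7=3000918.86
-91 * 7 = -637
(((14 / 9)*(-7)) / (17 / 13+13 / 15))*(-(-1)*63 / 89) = -66885 / 18868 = -3.54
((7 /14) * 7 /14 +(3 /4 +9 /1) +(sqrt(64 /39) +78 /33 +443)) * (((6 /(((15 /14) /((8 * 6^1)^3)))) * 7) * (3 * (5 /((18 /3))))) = 28901376 * sqrt(39) /13 +54287622144 /11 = 4949122148.67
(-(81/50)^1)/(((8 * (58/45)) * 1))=-729/4640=-0.16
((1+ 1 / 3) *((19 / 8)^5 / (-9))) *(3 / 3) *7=-17332693 / 221184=-78.36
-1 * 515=-515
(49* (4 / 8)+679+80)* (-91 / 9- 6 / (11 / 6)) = -2076275 / 198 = -10486.24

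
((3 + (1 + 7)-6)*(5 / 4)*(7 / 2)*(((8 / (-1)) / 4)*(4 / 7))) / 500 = -1 / 20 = -0.05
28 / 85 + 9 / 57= 787 / 1615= 0.49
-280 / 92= -70 / 23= -3.04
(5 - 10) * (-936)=4680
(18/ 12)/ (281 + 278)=3/ 1118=0.00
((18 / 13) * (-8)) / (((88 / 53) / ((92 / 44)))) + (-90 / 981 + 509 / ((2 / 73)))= 6366012933 / 342914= 18564.46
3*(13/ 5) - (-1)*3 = 54/ 5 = 10.80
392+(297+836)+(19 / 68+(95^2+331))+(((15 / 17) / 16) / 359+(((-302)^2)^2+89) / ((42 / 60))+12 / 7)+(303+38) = 11883110802.57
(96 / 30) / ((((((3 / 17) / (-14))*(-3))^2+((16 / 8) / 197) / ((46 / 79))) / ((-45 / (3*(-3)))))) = 848.11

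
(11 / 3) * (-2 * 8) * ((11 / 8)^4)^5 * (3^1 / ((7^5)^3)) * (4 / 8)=-7400249944258160101211 / 684195719907129732494362935296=-0.00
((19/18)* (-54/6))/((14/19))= -12.89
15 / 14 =1.07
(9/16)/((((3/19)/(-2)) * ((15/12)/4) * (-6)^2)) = -19/30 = -0.63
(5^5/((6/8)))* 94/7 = 1175000/21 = 55952.38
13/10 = 1.30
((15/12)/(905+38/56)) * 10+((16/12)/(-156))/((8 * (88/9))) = 3177841/232085568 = 0.01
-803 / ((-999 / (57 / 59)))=15257 / 19647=0.78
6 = 6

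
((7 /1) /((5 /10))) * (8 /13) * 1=112 /13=8.62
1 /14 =0.07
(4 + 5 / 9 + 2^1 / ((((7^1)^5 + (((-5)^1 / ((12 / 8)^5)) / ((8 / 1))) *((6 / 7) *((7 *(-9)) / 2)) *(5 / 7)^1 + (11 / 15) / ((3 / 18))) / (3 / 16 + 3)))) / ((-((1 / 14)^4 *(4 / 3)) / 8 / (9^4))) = -36489369805085484 / 5296091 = -6889868358.58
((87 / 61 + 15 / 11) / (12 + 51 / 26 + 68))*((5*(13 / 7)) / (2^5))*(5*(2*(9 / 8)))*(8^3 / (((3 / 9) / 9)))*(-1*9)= -138379363200 / 10009307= -13825.07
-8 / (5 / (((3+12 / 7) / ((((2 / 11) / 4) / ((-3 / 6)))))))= 2904 / 35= 82.97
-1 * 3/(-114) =0.03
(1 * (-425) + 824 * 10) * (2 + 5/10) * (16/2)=156300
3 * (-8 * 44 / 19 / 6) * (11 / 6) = -968 / 57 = -16.98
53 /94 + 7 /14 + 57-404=-16259 /47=-345.94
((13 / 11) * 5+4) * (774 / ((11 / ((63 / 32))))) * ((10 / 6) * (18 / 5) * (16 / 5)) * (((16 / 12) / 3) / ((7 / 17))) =17210664 / 605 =28447.38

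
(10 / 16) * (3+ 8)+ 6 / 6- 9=-9 / 8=-1.12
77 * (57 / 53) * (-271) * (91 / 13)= -8325933 / 53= -157093.08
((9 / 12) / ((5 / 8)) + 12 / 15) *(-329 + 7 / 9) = -5908 / 9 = -656.44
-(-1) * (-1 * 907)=-907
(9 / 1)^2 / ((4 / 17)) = 1377 / 4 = 344.25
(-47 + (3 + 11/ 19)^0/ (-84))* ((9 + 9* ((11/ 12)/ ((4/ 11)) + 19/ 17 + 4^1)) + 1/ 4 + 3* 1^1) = -87000419/ 22848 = -3807.79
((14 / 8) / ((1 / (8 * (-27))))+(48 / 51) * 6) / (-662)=3165 / 5627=0.56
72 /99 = 8 /11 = 0.73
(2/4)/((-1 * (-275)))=1/550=0.00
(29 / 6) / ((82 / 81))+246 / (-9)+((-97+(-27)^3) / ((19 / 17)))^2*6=333784960988461 / 177612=1879292846.14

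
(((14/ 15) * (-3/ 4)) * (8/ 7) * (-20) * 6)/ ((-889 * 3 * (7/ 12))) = -384/ 6223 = -0.06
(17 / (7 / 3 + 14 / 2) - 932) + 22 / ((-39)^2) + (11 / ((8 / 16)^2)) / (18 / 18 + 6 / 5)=-910.16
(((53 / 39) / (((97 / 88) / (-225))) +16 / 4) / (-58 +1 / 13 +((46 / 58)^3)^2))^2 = 2628328586177963297380441561 / 116963235068005882384958089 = 22.47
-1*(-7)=7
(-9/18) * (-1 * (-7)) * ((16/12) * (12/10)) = -28/5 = -5.60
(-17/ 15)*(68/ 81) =-1156/ 1215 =-0.95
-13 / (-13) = 1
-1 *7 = -7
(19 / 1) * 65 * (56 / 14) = 4940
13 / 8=1.62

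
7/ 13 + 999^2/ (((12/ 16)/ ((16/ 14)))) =1520763.97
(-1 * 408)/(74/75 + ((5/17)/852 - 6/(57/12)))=2806999200/1899857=1477.48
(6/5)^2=36/25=1.44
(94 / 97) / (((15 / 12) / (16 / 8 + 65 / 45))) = 11656 / 4365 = 2.67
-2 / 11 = -0.18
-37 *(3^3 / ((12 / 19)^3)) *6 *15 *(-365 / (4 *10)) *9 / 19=394899705 / 256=1542576.97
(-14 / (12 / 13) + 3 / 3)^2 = 200.69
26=26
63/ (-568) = -63/ 568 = -0.11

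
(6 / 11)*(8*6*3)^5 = 371504185344 / 11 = 33773107758.55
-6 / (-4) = 3 / 2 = 1.50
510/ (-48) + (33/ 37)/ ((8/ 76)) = -637/ 296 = -2.15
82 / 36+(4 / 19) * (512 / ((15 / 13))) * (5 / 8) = 20747 / 342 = 60.66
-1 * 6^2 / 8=-9 / 2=-4.50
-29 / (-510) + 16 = 8189 / 510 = 16.06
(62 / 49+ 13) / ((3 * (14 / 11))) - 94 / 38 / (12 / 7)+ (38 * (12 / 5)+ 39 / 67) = 2464615613 / 26198340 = 94.08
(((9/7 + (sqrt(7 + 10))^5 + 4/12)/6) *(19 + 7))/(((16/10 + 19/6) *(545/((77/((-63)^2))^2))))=748/735888321 + 6358 *sqrt(17)/35042301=0.00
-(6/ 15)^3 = -8/ 125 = -0.06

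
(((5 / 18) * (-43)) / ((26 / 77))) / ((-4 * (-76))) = -16555 / 142272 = -0.12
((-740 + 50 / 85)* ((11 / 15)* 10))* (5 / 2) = -230450 / 17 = -13555.88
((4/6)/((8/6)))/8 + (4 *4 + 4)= 321/16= 20.06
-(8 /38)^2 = -16 /361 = -0.04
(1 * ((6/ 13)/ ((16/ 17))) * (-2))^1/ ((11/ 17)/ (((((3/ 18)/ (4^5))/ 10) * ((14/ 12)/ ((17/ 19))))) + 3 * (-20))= -2261/ 70149040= -0.00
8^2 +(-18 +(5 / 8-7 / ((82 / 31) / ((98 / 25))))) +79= 945061 / 8200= 115.25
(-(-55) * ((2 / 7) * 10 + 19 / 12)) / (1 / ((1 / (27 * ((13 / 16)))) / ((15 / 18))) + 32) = 164120 / 33789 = 4.86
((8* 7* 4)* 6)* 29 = 38976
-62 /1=-62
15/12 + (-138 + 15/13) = -7051/52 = -135.60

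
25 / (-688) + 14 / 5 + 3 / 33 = 108017 / 37840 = 2.85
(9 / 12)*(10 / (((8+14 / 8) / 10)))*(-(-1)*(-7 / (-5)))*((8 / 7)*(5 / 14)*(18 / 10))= 720 / 91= 7.91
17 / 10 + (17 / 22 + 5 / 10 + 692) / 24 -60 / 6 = 4529 / 220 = 20.59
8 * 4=32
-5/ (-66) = 5/ 66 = 0.08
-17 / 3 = -5.67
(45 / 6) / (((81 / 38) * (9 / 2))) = 190 / 243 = 0.78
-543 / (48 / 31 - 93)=5611 / 945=5.94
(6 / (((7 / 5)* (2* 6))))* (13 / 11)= 65 / 154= 0.42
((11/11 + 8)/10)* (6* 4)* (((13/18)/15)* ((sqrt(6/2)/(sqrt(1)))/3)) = 26* sqrt(3)/75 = 0.60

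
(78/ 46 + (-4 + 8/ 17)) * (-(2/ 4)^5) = 717/ 12512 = 0.06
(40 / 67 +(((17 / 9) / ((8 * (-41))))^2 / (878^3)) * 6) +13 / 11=1288747083098141441 / 724490160368553216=1.78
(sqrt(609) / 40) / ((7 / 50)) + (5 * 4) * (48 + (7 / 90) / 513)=5 * sqrt(609) / 28 + 4432334 / 4617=964.41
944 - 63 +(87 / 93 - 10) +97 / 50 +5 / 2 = 679191 / 775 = 876.38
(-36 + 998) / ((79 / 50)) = 48100 / 79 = 608.86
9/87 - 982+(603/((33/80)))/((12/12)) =153095/319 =479.92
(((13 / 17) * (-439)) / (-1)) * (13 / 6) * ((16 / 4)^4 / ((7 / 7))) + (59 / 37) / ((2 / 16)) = 351392648 / 1887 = 186217.62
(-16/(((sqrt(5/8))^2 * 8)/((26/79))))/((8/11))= -572/395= -1.45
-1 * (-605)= 605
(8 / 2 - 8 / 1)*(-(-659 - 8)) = -2668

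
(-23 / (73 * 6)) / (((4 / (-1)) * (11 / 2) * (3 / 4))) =23 / 7227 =0.00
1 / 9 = 0.11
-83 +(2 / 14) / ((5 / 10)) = -82.71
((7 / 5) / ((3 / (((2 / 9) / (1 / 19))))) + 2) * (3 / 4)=134 / 45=2.98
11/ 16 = 0.69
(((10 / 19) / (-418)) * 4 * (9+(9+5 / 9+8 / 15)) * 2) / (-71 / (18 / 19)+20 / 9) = 13744 / 5198039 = 0.00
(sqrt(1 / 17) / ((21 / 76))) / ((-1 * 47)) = -76 * sqrt(17) / 16779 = -0.02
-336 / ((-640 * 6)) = 7 / 80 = 0.09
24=24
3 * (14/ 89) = 42/ 89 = 0.47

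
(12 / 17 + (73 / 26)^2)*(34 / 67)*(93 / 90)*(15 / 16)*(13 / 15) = 611971 / 167232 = 3.66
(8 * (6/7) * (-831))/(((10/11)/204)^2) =-50214364992/175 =-286939228.53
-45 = -45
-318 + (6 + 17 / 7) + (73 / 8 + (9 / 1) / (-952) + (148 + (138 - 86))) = -6831 / 68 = -100.46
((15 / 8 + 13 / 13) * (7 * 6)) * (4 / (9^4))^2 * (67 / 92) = 469 / 14348907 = 0.00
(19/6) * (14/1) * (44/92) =1463/69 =21.20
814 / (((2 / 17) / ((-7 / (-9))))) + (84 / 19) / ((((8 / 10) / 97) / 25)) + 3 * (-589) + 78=2923033 / 171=17093.76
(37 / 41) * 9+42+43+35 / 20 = 15559 / 164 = 94.87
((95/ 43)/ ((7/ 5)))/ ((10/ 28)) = 190/ 43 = 4.42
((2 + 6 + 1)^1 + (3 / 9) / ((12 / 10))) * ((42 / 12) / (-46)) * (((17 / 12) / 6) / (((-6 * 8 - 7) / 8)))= 0.02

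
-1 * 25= -25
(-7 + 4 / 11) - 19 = -282 / 11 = -25.64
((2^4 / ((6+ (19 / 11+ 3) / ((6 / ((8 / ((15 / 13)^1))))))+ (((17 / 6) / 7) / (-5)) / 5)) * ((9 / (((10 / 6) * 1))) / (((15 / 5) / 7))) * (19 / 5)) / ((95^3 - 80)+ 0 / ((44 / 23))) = 2949408 / 37779942845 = 0.00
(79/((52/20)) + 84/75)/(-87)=-3413/9425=-0.36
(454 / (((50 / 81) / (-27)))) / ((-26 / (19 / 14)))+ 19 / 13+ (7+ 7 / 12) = 14272259 / 13650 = 1045.59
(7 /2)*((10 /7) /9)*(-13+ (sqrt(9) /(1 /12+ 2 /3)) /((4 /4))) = -5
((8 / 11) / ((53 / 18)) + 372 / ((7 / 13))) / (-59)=-2820396 / 240779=-11.71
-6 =-6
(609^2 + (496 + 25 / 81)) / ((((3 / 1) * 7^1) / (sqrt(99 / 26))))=2148683 * sqrt(286) / 1053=34508.57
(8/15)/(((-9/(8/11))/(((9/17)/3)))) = -64/8415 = -0.01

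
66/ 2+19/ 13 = 448/ 13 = 34.46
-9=-9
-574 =-574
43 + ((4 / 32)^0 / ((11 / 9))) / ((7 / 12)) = 3419 / 77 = 44.40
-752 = -752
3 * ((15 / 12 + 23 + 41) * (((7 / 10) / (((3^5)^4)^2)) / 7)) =29 / 18011356235639894520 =0.00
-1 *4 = -4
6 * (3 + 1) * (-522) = -12528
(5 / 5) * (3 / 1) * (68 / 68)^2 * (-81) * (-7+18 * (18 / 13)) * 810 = -3527799.23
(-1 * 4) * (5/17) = -20/17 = -1.18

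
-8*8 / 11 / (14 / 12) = -384 / 77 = -4.99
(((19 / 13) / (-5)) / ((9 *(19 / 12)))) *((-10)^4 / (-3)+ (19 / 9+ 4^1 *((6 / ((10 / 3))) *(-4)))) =604804 / 8775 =68.92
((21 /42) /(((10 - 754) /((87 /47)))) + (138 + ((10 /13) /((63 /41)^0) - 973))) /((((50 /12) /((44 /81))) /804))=-372655231058 /4261725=-87442.35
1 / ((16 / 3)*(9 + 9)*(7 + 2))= 1 / 864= 0.00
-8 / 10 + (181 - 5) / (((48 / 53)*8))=2819 / 120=23.49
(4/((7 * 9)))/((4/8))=0.13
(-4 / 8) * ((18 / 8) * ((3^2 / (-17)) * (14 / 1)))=567 / 68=8.34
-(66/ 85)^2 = -4356/ 7225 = -0.60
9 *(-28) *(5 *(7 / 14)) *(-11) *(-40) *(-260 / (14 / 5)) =25740000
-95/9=-10.56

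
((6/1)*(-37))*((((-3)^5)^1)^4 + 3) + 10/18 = -6966595239187/9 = -774066137687.44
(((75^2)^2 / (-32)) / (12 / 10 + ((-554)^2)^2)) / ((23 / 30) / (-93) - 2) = 220693359375 / 42223056497079328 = 0.00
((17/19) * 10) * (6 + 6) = 2040/19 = 107.37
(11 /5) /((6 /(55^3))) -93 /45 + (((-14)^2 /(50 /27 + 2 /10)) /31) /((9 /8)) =5238485527 /85870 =61004.84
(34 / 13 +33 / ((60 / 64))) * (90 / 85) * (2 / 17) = 88488 / 18785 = 4.71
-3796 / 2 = -1898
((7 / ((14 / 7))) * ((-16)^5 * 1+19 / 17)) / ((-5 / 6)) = 374341233 / 85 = 4404014.51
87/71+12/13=1983/923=2.15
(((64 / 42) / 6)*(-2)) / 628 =-8 / 9891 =-0.00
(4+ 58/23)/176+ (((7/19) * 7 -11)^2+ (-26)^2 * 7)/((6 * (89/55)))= 96513431345/195087288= 494.72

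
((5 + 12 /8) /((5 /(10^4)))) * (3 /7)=39000 /7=5571.43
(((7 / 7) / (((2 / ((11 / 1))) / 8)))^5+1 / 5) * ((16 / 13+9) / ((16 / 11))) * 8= 92797090771 / 10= 9279709077.10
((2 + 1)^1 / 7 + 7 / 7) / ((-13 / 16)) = -160 / 91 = -1.76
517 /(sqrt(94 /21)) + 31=31 + 11 * sqrt(1974) /2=275.36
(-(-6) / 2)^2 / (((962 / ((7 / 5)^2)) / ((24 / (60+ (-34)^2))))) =1323 / 3655600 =0.00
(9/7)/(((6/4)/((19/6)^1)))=19/7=2.71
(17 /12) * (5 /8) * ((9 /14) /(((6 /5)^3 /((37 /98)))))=393125 /3161088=0.12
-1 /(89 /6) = -6 /89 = -0.07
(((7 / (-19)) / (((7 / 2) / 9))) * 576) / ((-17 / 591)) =6127488 / 323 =18970.55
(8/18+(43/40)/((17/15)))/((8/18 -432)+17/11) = -18755/5789656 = -0.00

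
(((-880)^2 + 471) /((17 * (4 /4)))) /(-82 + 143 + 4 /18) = 744.51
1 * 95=95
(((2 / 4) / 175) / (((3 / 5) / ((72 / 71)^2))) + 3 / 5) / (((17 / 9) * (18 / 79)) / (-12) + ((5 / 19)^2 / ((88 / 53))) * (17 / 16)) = 2571309544320 / 35921354399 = 71.58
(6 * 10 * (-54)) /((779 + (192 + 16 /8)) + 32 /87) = -3.33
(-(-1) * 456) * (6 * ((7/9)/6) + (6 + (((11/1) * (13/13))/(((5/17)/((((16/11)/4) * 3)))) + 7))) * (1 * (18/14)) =1119936/35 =31998.17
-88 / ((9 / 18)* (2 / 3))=-264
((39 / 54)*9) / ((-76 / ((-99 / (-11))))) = -117 / 152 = -0.77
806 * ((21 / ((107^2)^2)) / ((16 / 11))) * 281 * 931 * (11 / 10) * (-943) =-252625627232979 / 10486368080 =-24090.86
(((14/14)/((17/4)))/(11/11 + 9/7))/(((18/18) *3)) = 7/204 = 0.03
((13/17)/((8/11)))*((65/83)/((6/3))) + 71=1612191/22576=71.41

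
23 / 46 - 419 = -837 / 2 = -418.50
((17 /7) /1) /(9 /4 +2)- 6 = -38 /7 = -5.43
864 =864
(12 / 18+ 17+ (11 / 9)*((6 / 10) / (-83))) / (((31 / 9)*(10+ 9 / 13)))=857376 / 1788235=0.48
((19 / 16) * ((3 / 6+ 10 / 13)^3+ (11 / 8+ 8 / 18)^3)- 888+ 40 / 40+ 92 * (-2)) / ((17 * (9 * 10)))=-2785252829807 / 4014846590976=-0.69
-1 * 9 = -9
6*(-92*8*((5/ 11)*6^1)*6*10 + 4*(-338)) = -8038032/ 11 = -730730.18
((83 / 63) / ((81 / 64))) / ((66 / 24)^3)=339968 / 6792093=0.05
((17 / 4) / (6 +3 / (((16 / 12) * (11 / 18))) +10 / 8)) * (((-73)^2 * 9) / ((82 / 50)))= 224217675 / 19721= 11369.49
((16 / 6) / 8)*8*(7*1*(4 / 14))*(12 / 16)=4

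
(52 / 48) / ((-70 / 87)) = -377 / 280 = -1.35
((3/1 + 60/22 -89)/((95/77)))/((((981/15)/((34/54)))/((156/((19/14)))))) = -79354912/1062423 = -74.69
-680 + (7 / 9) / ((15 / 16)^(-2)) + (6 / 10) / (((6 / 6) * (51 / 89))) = -14759141 / 21760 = -678.27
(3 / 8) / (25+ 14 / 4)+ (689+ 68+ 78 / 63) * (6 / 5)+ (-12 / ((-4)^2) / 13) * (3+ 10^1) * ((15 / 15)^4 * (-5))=1215153 / 1330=913.65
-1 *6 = -6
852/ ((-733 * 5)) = -852/ 3665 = -0.23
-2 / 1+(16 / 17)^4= -101506 / 83521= -1.22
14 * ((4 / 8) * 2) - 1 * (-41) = 55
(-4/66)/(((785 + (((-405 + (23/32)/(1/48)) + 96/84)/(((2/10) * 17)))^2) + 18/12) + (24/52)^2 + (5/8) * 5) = -38291344/7955262680343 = -0.00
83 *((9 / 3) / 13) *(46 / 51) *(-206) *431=-338984948 / 221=-1533868.54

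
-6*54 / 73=-324 / 73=-4.44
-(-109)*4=436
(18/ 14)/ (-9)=-1/ 7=-0.14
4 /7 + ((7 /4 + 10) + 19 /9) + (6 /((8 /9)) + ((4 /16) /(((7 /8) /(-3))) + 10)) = 3821 /126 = 30.33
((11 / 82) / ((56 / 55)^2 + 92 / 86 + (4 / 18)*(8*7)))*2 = 12877425 / 698409662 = 0.02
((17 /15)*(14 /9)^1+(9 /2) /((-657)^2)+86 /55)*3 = 10530137 /1055142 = 9.98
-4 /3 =-1.33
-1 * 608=-608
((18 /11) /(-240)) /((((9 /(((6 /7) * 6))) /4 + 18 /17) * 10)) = -51 /111925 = -0.00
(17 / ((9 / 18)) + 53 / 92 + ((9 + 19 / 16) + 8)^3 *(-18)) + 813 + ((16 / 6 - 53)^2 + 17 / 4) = -44473226525 / 423936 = -104905.52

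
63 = 63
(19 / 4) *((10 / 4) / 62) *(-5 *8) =-475 / 62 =-7.66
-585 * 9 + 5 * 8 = -5225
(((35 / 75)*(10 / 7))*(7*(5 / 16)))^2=1225 / 576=2.13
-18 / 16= -9 / 8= -1.12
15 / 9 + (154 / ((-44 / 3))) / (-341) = 3473 / 2046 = 1.70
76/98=38/49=0.78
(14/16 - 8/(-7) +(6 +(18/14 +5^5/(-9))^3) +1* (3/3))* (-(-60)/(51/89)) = -36851972894293315/8501598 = -4334711297.13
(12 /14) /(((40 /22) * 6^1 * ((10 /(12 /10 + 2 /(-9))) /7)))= 121 /2250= 0.05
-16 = -16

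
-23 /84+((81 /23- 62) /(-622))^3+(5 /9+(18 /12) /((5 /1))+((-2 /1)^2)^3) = 64.58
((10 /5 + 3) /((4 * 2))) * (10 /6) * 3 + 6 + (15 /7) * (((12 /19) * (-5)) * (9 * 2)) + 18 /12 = -118295 /1064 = -111.18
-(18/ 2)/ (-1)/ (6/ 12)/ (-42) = -3/ 7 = -0.43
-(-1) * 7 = 7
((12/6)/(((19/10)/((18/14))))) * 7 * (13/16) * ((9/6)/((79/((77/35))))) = 3861/12008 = 0.32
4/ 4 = 1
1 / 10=0.10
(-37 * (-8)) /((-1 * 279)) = -296 /279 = -1.06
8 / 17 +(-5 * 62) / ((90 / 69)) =-12097 / 51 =-237.20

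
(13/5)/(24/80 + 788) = 26/7883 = 0.00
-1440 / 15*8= -768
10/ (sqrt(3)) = 5.77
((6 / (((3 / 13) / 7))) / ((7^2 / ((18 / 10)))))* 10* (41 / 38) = 9594 / 133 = 72.14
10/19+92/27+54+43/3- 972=-461563/513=-899.73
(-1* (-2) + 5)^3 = 343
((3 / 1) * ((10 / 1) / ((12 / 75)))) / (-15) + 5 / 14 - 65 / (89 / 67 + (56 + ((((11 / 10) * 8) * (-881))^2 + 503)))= -8557659167595 / 704748339274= -12.14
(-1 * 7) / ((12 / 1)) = -7 / 12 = -0.58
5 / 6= 0.83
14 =14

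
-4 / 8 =-1 / 2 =-0.50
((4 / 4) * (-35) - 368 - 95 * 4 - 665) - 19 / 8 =-1450.38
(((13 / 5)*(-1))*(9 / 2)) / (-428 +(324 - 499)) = 13 / 670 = 0.02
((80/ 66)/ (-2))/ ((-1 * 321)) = 20/ 10593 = 0.00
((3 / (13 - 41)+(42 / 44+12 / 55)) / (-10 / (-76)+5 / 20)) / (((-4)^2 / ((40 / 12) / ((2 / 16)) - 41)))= -446899 / 178640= -2.50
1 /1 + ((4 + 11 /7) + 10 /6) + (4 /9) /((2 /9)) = 215 /21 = 10.24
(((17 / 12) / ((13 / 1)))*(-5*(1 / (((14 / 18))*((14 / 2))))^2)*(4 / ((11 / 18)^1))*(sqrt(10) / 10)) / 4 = -4131*sqrt(10) / 1373372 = -0.01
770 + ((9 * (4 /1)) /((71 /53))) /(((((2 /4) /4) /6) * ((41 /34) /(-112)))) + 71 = -346303721 /2911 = -118963.83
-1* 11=-11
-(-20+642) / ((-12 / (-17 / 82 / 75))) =-5287 / 36900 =-0.14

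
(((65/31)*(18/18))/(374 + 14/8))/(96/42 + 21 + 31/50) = 91000/389843631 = 0.00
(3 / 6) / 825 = 1 / 1650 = 0.00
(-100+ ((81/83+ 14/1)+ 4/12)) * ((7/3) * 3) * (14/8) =-258328/249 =-1037.46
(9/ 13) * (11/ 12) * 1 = 33/ 52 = 0.63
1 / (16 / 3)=3 / 16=0.19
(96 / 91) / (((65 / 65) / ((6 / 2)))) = 3.16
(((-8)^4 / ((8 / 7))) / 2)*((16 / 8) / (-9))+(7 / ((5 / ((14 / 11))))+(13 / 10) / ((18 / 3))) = -784523 / 1980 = -396.22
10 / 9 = 1.11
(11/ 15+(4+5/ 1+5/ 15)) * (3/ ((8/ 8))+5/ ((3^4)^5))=1579513334408/ 52301766015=30.20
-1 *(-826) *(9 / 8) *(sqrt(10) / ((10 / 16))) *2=9403.35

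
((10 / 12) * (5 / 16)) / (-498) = -25 / 47808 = -0.00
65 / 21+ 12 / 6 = 107 / 21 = 5.10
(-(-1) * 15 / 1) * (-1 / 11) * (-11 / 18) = 5 / 6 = 0.83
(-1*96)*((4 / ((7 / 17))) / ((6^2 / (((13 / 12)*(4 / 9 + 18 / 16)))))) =-44.04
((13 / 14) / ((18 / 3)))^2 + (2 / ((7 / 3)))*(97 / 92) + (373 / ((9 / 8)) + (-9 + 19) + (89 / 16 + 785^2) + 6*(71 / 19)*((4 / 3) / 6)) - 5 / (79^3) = 52075904560875579 / 84459552856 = 616578.03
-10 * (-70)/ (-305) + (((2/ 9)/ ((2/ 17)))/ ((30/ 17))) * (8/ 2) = 16358/ 8235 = 1.99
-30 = -30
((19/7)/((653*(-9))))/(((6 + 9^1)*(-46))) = 19/28385910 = 0.00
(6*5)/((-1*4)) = -15/2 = -7.50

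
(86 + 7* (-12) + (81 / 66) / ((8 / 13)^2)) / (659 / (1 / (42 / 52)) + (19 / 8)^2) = 95927 / 9845902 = 0.01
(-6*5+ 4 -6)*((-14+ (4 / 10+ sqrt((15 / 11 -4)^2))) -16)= 47456 / 55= 862.84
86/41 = 2.10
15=15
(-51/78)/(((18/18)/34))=-289/13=-22.23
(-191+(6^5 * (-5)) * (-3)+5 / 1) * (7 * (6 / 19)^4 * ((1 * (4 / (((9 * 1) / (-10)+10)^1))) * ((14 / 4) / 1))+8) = 123036553392 / 130321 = 944103.82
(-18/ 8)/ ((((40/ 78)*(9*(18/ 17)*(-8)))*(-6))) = -221/ 23040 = -0.01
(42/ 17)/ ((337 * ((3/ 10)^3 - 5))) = -42000/ 28490317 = -0.00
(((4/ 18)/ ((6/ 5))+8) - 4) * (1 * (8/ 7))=904/ 189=4.78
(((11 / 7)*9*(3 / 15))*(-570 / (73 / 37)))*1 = -417582 / 511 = -817.19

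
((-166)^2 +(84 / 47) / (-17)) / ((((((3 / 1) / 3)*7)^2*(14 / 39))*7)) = 429334620 / 1918399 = 223.80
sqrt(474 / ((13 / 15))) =3* sqrt(10270) / 13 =23.39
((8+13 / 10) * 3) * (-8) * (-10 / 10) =1116 / 5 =223.20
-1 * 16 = -16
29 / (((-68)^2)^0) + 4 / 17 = 497 / 17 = 29.24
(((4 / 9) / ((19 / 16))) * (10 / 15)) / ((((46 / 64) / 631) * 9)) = 24.34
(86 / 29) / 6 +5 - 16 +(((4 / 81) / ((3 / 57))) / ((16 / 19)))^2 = -28203379 / 3044304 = -9.26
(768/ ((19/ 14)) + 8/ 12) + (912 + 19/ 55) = 4636373/ 3135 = 1478.91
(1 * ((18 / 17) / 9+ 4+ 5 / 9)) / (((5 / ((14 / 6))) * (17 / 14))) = 14014 / 7803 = 1.80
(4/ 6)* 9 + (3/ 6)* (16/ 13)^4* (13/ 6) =55930/ 6591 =8.49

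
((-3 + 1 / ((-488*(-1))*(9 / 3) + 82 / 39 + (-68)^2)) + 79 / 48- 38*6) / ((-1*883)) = 0.26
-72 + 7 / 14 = -143 / 2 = -71.50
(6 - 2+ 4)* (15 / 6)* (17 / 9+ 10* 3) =5740 / 9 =637.78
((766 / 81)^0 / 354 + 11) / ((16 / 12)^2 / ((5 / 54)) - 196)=-19475 / 312936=-0.06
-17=-17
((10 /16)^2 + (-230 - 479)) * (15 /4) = -680265 /256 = -2657.29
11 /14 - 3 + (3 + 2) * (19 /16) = 417 /112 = 3.72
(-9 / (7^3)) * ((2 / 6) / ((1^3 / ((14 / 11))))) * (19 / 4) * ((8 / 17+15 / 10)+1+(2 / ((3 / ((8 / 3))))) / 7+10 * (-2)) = 682727 / 769692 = 0.89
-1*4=-4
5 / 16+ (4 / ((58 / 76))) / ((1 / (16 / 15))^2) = 655217 / 104400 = 6.28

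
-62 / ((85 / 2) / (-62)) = 90.45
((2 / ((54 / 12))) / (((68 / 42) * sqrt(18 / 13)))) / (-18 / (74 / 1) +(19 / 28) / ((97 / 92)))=175861 * sqrt(26) / 1538874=0.58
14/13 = 1.08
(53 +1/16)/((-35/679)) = -82353/80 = -1029.41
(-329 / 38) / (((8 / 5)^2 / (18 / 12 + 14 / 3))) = -304325 / 14592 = -20.86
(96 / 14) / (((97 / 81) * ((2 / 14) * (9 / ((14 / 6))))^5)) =645657712 / 5727753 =112.72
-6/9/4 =-1/6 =-0.17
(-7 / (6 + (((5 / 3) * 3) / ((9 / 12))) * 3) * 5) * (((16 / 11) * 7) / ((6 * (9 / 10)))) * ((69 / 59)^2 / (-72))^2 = -342805225 / 374281046568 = -0.00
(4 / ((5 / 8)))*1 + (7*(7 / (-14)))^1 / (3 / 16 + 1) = 328 / 95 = 3.45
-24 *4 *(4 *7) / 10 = -1344 / 5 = -268.80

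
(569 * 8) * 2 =9104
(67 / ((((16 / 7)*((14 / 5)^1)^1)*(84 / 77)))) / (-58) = -3685 / 22272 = -0.17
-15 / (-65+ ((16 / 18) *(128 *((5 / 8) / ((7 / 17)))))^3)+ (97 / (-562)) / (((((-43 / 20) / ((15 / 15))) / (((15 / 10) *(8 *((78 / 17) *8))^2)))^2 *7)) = -162377294209015658685776617041 / 1819615811947941117089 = -89237130.80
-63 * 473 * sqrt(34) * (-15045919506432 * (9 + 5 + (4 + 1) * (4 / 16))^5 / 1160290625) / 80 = 23230166950341.82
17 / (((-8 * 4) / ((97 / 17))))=-97 / 32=-3.03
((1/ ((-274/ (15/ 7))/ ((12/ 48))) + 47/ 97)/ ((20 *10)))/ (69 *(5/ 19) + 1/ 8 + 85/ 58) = 197880079/ 1619549034600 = 0.00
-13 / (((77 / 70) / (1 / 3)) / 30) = -1300 / 11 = -118.18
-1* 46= -46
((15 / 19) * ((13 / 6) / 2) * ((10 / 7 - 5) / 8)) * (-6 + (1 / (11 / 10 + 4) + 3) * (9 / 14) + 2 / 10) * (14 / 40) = 0.50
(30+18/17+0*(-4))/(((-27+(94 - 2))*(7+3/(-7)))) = 1848/25415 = 0.07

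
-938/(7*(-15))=134/15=8.93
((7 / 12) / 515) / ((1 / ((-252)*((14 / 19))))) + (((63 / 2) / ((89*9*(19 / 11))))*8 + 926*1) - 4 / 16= 3224714927 / 3483460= 925.72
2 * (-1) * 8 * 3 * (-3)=144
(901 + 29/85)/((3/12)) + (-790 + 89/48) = 11494253/4080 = 2817.22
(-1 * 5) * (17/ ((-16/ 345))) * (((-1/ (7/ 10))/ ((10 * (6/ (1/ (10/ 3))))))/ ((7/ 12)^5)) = -22803120/ 117649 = -193.82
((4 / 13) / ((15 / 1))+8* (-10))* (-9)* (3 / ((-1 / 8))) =-1122912 / 65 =-17275.57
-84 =-84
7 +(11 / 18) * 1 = 137 / 18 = 7.61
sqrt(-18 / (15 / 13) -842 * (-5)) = 14 * sqrt(535) / 5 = 64.76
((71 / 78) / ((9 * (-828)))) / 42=-71 / 24412752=-0.00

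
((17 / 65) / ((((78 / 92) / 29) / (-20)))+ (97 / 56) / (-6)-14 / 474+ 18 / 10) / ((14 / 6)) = -3979863171 / 52335920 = -76.04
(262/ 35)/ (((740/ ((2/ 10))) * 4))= 131/ 259000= 0.00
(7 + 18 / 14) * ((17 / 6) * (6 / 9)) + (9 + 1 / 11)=17146 / 693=24.74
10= 10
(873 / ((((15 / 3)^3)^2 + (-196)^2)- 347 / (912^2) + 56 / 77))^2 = 63795964990036967424 / 244468641830487203777041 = 0.00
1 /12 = 0.08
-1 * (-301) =301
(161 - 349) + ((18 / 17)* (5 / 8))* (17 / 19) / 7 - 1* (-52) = -72307 / 532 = -135.92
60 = 60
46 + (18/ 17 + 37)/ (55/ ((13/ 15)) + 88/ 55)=3349133/ 71893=46.58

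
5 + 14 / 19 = 109 / 19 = 5.74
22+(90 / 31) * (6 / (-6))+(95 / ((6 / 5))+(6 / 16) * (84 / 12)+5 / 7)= 529147 / 5208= 101.60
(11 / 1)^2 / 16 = 121 / 16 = 7.56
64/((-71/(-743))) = 47552/71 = 669.75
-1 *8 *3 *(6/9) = -16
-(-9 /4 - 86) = 88.25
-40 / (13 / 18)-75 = -1695 / 13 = -130.38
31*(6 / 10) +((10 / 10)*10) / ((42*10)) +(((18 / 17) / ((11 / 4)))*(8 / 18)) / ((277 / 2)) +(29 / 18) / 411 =124928774321 / 6706157535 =18.63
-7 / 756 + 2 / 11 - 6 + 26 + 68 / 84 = 174487 / 8316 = 20.98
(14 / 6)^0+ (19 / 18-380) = -6803 / 18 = -377.94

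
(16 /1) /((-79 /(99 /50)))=-792 /1975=-0.40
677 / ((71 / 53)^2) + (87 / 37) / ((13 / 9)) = 918661436 / 2424721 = 378.87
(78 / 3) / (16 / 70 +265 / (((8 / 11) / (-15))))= -7280 / 1530311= -0.00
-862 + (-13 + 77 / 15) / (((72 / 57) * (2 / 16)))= -41032 / 45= -911.82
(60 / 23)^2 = 3600 / 529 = 6.81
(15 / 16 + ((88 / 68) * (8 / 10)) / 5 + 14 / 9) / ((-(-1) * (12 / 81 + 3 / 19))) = 9419079 / 1067600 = 8.82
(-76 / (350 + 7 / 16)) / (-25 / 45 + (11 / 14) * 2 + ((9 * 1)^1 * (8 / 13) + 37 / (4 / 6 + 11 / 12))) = -75088 / 10360223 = -0.01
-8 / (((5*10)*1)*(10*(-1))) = 2 / 125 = 0.02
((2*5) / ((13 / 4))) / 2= 20 / 13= 1.54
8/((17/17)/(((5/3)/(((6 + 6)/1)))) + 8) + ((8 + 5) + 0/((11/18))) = 257/19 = 13.53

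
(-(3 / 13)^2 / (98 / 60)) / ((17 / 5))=-1350 / 140777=-0.01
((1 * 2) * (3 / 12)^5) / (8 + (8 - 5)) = 1 / 5632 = 0.00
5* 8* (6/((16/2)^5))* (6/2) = 45/2048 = 0.02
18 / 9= 2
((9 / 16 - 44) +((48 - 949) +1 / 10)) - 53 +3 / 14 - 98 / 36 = -5039221 / 5040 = -999.85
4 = 4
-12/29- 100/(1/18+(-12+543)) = -166908/277211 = -0.60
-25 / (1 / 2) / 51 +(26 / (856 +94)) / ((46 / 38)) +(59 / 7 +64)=14671166 / 205275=71.47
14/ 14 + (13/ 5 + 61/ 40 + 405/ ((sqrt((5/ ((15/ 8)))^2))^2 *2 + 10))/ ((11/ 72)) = 164792/ 1199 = 137.44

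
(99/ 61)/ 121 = 9/ 671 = 0.01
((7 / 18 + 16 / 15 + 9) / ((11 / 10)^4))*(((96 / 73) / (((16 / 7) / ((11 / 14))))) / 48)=0.07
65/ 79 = 0.82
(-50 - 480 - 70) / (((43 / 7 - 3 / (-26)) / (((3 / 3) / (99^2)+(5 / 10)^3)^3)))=-0.19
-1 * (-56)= 56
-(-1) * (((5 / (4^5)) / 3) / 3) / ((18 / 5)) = 25 / 165888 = 0.00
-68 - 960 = -1028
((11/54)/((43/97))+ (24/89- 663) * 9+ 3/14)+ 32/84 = -4313430661/723303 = -5963.52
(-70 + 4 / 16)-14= -335 / 4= -83.75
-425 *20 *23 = -195500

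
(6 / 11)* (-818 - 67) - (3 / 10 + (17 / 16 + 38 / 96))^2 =-76953731 / 158400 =-485.82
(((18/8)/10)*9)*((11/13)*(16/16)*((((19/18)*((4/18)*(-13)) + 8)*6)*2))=13233/130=101.79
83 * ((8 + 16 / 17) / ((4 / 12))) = 37848 / 17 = 2226.35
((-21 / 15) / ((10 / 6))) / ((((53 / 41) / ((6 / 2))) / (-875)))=1705.75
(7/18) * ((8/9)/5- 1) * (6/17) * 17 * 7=-1813/135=-13.43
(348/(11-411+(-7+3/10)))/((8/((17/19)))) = -7395/77273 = -0.10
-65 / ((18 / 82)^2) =-109265 / 81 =-1348.95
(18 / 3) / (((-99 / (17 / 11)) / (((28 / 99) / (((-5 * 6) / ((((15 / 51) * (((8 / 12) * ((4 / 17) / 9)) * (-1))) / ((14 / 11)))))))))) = -16 / 4498659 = -0.00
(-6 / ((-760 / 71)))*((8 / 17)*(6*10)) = 5112 / 323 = 15.83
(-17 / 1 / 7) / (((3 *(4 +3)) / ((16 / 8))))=-34 / 147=-0.23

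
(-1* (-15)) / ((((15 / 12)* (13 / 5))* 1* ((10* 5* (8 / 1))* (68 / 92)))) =69 / 4420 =0.02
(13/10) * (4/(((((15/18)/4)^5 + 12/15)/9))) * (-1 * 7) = -1863254016/4552303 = -409.30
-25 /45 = -5 /9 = -0.56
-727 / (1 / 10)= -7270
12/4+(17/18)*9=23/2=11.50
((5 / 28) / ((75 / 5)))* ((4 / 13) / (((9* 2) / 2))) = 1 / 2457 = 0.00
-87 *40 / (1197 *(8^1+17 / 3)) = -1160 / 5453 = -0.21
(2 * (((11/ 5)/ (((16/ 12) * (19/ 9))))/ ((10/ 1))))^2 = 88209/ 3610000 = 0.02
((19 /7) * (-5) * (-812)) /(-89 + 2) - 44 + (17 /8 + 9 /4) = -3991 /24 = -166.29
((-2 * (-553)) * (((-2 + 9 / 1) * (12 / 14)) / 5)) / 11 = 6636 / 55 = 120.65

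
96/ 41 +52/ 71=3.07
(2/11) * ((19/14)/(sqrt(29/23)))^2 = 0.27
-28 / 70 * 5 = -2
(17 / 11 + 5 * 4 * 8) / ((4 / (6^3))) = 95958 / 11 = 8723.45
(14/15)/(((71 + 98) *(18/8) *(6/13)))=28/5265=0.01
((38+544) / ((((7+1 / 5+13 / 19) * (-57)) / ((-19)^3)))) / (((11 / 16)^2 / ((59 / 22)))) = 50245192960 / 996919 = 50400.48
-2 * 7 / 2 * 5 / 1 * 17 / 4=-595 / 4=-148.75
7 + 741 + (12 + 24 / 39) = 9888 / 13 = 760.62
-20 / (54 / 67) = -670 / 27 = -24.81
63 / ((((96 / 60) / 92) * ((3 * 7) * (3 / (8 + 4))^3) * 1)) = 11040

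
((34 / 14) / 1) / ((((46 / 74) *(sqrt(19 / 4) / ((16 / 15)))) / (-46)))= -40256 *sqrt(19) / 1995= -87.96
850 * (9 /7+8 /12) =34850 /21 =1659.52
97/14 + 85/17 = 167/14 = 11.93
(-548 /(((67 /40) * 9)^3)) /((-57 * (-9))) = -0.00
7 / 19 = 0.37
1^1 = 1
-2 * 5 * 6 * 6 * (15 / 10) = -540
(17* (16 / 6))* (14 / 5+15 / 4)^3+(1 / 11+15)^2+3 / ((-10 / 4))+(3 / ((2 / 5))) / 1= 12973.22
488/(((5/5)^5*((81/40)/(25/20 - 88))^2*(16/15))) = 1836237250/2187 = 839614.65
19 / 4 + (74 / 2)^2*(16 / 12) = 21961 / 12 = 1830.08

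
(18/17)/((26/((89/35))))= 801/7735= 0.10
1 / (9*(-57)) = -1 / 513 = -0.00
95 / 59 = 1.61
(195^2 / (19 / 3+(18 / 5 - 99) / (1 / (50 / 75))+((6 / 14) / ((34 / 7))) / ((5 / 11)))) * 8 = -11934000 / 2239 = -5330.06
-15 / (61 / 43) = -645 / 61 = -10.57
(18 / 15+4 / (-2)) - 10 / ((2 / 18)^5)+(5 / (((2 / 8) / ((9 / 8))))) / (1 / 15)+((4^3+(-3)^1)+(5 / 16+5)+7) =-47206399 / 80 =-590079.99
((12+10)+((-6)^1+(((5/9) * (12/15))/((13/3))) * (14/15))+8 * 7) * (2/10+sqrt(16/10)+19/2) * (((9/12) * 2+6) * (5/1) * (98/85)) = 4133248 * sqrt(10)/3315+100231264/3315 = 34178.50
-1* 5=-5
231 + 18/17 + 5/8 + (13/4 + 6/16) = 16069/68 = 236.31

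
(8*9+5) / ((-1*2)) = -77 / 2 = -38.50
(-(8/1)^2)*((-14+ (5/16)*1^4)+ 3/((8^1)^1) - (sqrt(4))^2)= 1108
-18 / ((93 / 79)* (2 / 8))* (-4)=7584 / 31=244.65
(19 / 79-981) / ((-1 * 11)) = 77480 / 869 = 89.16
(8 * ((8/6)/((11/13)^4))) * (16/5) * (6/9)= 29246464/658845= 44.39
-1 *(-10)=10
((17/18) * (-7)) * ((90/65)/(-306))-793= -185555/234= -792.97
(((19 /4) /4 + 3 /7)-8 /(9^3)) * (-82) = -5373173 /40824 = -131.62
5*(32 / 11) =160 / 11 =14.55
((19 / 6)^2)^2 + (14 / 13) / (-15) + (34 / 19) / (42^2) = 7880824187 / 78427440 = 100.49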